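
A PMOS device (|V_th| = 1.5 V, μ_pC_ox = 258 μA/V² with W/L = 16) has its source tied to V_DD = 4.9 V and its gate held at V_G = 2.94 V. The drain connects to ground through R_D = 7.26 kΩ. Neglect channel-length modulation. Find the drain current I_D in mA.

I_D = 0.437 mA

V_SG = V_DD − V_G = 4.9 − 2.94 = 1.96 V, so V_ov = 1.96 − 1.5 = 0.46 V.
k_p = μ_pC_ox · (W/L) = 4.128 mA/V².
Assume saturation: I_D = ½ k_p V_ov² = 0.5 × 4.128 × 0.46² = 0.437 mA, giving V_SD = V_DD − I_D R_D = 4.9 − 0.437 × 7.26 = 1.73 V.
V_SD = 1.73 V ≥ V_ov = 0.46 V, confirming saturation.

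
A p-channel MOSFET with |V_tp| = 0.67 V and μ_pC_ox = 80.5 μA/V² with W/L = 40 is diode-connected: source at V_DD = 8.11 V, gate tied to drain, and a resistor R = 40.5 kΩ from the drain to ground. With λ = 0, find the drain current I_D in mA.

I_D = 0.176 mA

With gate tied to drain, V_SG = V_SD ≥ V_SG − |V_tp|, so the device is in saturation.
k_p = μ_pC_ox · (W/L) = 3.22 mA/V².
KCL at the drain: ½ k_p (V_SG − |V_tp|)² = (V_DD − V_SG)/R.
Let x = V_SG − 0.67. Then 65.2 x² + x − 7.44 = 0, giving x = 0.33 V (positive root), so V_SG = 1 V.
I_D = (V_DD − V_SG)/R = (8.11 − 1) / 40.5 = 0.176 mA.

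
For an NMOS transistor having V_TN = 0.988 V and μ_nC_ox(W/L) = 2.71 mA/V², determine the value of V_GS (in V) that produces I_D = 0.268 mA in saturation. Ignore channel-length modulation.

In saturation I_D = ½ k_n (V_GS − V_TN)², so V_GS − V_TN = √(2 I_D / k_n) = √(2 × 0.268 / 2.71) = 0.445 V.
V_GS = 0.988 + 0.445 = 1.43 V.

V_GS = 1.43 V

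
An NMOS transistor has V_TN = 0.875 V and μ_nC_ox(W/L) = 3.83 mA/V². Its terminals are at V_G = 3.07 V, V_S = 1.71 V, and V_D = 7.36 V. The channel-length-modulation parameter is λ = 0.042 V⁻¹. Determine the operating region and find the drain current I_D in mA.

Saturation; I_D = 0.557 mA

V_GS = V_G − V_S = 3.07 − 1.71 = 1.36 V; V_DS = V_D − V_S = 7.36 − 1.71 = 5.65 V.
V_ov = V_GS − V_TN = 1.36 − 0.875 = 0.485 V.
Since V_DS = 5.65 V ≥ V_ov = 0.485 V, the device is in saturation.
I_D = ½ k_n V_ov² (1 + λ V_DS) = 0.5 × 3.83 × 0.485² × (1 + 0.042 × 5.65) = 0.557 mA.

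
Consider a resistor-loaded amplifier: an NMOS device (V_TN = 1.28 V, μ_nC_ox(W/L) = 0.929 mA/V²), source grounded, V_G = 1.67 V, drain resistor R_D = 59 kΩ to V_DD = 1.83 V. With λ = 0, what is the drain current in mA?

V_GS = V_G = 1.67 V, so V_ov = 1.67 − 1.28 = 0.39 V.
Assume saturation: I_D = ½ k_n V_ov² = 0.5 × 0.929 × 0.39² = 0.0707 mA, giving V_DS = V_DD − I_D R_D = 1.83 − 0.0707 × 59 = -2.34 V.
But -2.34 V < V_ov = 0.39 V, so the device is actually in triode.
In triode I_D = k_n[V_ov V_DS − ½ V_DS²] and I_D = (V_DD − V_DS)/R_D. Equating: 27.4 V_DS² − 22.38 V_DS + 1.83 = 0, giving V_DS = 0.0922 V (the root below V_ov).
I_D = (1.83 − 0.0922) / 59 = 0.0295 mA.

I_D = 0.0295 mA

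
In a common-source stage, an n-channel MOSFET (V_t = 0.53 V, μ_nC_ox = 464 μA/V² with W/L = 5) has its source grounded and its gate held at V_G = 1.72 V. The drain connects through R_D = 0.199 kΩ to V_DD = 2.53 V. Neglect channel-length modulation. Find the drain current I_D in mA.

V_GS = V_G = 1.72 V, so V_ov = 1.72 − 0.53 = 1.19 V.
k_n = μ_nC_ox · (W/L) = 2.32 mA/V².
Assume saturation: I_D = ½ k_n V_ov² = 0.5 × 2.32 × 1.19² = 1.64 mA, giving V_DS = V_DD − I_D R_D = 2.53 − 1.64 × 0.199 = 2.2 V.
V_DS = 2.2 V ≥ V_ov = 1.19 V, confirming saturation.

I_D = 1.64 mA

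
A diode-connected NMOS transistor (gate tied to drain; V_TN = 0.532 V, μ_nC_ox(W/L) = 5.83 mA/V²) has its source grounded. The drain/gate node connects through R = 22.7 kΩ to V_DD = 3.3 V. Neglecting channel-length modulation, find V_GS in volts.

V_GS = 0.729 V

With gate tied to drain, V_GS = V_DS ≥ V_GS − V_TN, so the device is in saturation.
KCL at the drain: ½ k_n (V_GS − V_TN)² = (V_DD − V_GS)/R.
Let x = V_GS − 0.532. Then 66.2 x² + x − 2.768 = 0, giving x = 0.197 V (positive root), so V_GS = 0.729 V.
I_D = (V_DD − V_GS)/R = (3.3 − 0.729) / 22.7 = 0.113 mA.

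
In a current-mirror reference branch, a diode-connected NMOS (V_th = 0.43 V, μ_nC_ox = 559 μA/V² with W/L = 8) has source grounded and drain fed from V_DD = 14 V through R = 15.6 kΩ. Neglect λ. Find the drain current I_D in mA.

With gate tied to drain, V_GS = V_DS ≥ V_GS − V_th, so the device is in saturation.
k_n = μ_nC_ox · (W/L) = 4.472 mA/V².
KCL at the drain: ½ k_n (V_GS − V_th)² = (V_DD − V_GS)/R.
Let x = V_GS − 0.43. Then 34.9 x² + x − 13.57 = 0, giving x = 0.61 V (positive root), so V_GS = 1.04 V.
I_D = (V_DD − V_GS)/R = (14 − 1.04) / 15.6 = 0.831 mA.

I_D = 0.831 mA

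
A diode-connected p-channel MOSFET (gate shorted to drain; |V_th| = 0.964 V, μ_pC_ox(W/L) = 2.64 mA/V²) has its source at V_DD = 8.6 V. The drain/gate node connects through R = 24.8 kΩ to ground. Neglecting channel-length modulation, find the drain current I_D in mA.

With gate tied to drain, V_SG = V_SD ≥ V_SG − |V_th|, so the device is in saturation.
KCL at the drain: ½ k_p (V_SG − |V_th|)² = (V_DD − V_SG)/R.
Let x = V_SG − 0.964. Then 32.7 x² + x − 7.636 = 0, giving x = 0.468 V (positive root), so V_SG = 1.43 V.
I_D = (V_DD − V_SG)/R = (8.6 − 1.43) / 24.8 = 0.289 mA.

I_D = 0.289 mA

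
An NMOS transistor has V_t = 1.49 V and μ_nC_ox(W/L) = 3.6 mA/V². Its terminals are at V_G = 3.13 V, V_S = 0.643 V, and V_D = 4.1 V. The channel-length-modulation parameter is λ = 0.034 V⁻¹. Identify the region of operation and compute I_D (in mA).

V_GS = V_G − V_S = 3.13 − 0.643 = 2.49 V; V_DS = V_D − V_S = 4.1 − 0.643 = 3.46 V.
V_ov = V_GS − V_t = 2.49 − 1.49 = 0.997 V.
Since V_DS = 3.46 V ≥ V_ov = 0.997 V, the device is in saturation.
I_D = ½ k_n V_ov² (1 + λ V_DS) = 0.5 × 3.6 × 0.997² × (1 + 0.034 × 3.46) = 2 mA.

Saturation; I_D = 2.00 mA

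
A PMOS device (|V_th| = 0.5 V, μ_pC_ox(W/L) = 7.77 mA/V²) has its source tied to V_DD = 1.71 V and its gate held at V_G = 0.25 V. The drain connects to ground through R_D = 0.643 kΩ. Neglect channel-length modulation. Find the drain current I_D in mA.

I_D = 2.12 mA

V_SG = V_DD − V_G = 1.71 − 0.25 = 1.46 V, so V_ov = 1.46 − 0.5 = 0.96 V.
Assume saturation: I_D = ½ k_p V_ov² = 0.5 × 7.77 × 0.96² = 3.58 mA, giving V_SD = V_DD − I_D R_D = 1.71 − 3.58 × 0.643 = -0.592 V.
But -0.592 V < V_ov = 0.96 V, so the device is actually in triode.
In triode I_D = k_p[V_ov V_SD − ½ V_SD²] and I_D = (V_DD − V_SD)/R_D. Equating: 2.5 V_SD² − 5.796 V_SD + 1.71 = 0, giving V_SD = 0.347 V (the root below V_ov).
I_D = (1.71 − 0.347) / 0.643 = 2.12 mA.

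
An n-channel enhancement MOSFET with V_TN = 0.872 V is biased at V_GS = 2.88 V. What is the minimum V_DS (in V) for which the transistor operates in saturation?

V_DS,sat = 2.01 V

The boundary between triode and saturation is V_DS = V_GS − V_TN = V_ov.
V_ov = 2.88 − 0.872 = 2.01 V.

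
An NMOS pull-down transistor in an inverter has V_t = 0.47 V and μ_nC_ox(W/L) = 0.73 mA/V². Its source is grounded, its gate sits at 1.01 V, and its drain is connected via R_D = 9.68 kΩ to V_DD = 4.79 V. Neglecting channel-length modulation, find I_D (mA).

V_GS = V_G = 1.01 V, so V_ov = 1.01 − 0.47 = 0.54 V.
Assume saturation: I_D = ½ k_n V_ov² = 0.5 × 0.73 × 0.54² = 0.106 mA, giving V_DS = V_DD − I_D R_D = 4.79 − 0.106 × 9.68 = 3.76 V.
V_DS = 3.76 V ≥ V_ov = 0.54 V, confirming saturation.

I_D = 0.106 mA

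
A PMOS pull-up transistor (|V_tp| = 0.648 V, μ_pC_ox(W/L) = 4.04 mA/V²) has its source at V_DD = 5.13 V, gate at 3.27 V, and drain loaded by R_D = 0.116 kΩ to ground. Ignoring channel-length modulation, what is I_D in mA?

V_SG = V_DD − V_G = 5.13 − 3.27 = 1.86 V, so V_ov = 1.86 − 0.648 = 1.21 V.
Assume saturation: I_D = ½ k_p V_ov² = 0.5 × 4.04 × 1.21² = 2.97 mA, giving V_SD = V_DD − I_D R_D = 5.13 − 2.97 × 0.116 = 4.79 V.
V_SD = 4.79 V ≥ V_ov = 1.21 V, confirming saturation.

I_D = 2.97 mA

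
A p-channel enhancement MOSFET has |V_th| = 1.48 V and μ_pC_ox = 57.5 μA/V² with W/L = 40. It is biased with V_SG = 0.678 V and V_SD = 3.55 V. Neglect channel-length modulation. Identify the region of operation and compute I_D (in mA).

V_SG = 0.678 V < |V_th| = 1.48 V, so the transistor is in cutoff.

Cutoff; I_D = 0 mA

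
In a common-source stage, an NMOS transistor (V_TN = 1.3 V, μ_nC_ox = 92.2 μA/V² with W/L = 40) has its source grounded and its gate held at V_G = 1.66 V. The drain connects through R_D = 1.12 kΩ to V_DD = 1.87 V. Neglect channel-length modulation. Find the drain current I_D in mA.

V_GS = V_G = 1.66 V, so V_ov = 1.66 − 1.3 = 0.36 V.
k_n = μ_nC_ox · (W/L) = 3.688 mA/V².
Assume saturation: I_D = ½ k_n V_ov² = 0.5 × 3.688 × 0.36² = 0.239 mA, giving V_DS = V_DD − I_D R_D = 1.87 − 0.239 × 1.12 = 1.6 V.
V_DS = 1.6 V ≥ V_ov = 0.36 V, confirming saturation.

I_D = 0.239 mA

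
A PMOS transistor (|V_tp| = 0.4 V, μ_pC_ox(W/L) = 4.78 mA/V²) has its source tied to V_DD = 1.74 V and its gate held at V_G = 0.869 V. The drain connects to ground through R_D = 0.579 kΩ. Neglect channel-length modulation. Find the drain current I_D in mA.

V_SG = V_DD − V_G = 1.74 − 0.869 = 0.871 V, so V_ov = 0.871 − 0.4 = 0.471 V.
Assume saturation: I_D = ½ k_p V_ov² = 0.5 × 4.78 × 0.471² = 0.53 mA, giving V_SD = V_DD − I_D R_D = 1.74 − 0.53 × 0.579 = 1.43 V.
V_SD = 1.43 V ≥ V_ov = 0.471 V, confirming saturation.

I_D = 0.530 mA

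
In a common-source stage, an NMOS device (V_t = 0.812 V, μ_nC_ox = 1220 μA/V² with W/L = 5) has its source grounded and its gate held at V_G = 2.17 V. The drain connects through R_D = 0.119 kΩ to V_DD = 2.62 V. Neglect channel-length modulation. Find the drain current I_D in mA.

V_GS = V_G = 2.17 V, so V_ov = 2.17 − 0.812 = 1.36 V.
k_n = μ_nC_ox · (W/L) = 6.1 mA/V².
Assume saturation: I_D = ½ k_n V_ov² = 0.5 × 6.1 × 1.36² = 5.62 mA, giving V_DS = V_DD − I_D R_D = 2.62 − 5.62 × 0.119 = 1.95 V.
V_DS = 1.95 V ≥ V_ov = 1.36 V, confirming saturation.

I_D = 5.62 mA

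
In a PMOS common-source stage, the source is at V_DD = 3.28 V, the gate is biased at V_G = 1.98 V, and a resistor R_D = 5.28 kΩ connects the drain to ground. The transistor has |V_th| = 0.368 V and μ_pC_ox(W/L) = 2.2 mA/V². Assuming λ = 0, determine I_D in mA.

I_D = 0.558 mA

V_SG = V_DD − V_G = 3.28 − 1.98 = 1.3 V, so V_ov = 1.3 − 0.368 = 0.932 V.
Assume saturation: I_D = ½ k_p V_ov² = 0.5 × 2.2 × 0.932² = 0.955 mA, giving V_SD = V_DD − I_D R_D = 3.28 − 0.955 × 5.28 = -1.76 V.
But -1.76 V < V_ov = 0.932 V, so the device is actually in triode.
In triode I_D = k_p[V_ov V_SD − ½ V_SD²] and I_D = (V_DD − V_SD)/R_D. Equating: 5.81 V_SD² − 11.83 V_SD + 3.28 = 0, giving V_SD = 0.331 V (the root below V_ov).
I_D = (3.28 − 0.331) / 5.28 = 0.558 mA.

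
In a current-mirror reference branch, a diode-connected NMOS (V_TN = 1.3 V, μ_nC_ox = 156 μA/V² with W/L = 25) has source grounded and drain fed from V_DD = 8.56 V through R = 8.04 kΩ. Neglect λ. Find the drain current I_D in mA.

With gate tied to drain, V_GS = V_DS ≥ V_GS − V_TN, so the device is in saturation.
k_n = μ_nC_ox · (W/L) = 3.9 mA/V².
KCL at the drain: ½ k_n (V_GS − V_TN)² = (V_DD − V_GS)/R.
Let x = V_GS − 1.3. Then 15.7 x² + x − 7.26 = 0, giving x = 0.649 V (positive root), so V_GS = 1.95 V.
I_D = (V_DD − V_GS)/R = (8.56 − 1.95) / 8.04 = 0.822 mA.

I_D = 0.822 mA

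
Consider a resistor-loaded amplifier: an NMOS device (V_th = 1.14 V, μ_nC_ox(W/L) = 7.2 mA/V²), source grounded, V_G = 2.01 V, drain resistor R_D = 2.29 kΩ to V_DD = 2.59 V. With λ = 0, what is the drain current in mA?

I_D = 1.05 mA

V_GS = V_G = 2.01 V, so V_ov = 2.01 − 1.14 = 0.87 V.
Assume saturation: I_D = ½ k_n V_ov² = 0.5 × 7.2 × 0.87² = 2.72 mA, giving V_DS = V_DD − I_D R_D = 2.59 − 2.72 × 2.29 = -3.65 V.
But -3.65 V < V_ov = 0.87 V, so the device is actually in triode.
In triode I_D = k_n[V_ov V_DS − ½ V_DS²] and I_D = (V_DD − V_DS)/R_D. Equating: 8.24 V_DS² − 15.34 V_DS + 2.59 = 0, giving V_DS = 0.188 V (the root below V_ov).
I_D = (2.59 − 0.188) / 2.29 = 1.05 mA.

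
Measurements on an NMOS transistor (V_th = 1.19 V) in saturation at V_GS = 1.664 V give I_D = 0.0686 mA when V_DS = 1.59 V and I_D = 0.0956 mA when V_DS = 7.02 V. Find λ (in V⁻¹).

λ = 0.0819 V⁻¹

With V_GS fixed, I_D ∝ (1 + λ V_DS) in saturation, so I_D2/I_D1 = (1 + λ V_DS2)/(1 + λ V_DS1).
0.0956/0.0686 = 1.394 = (1 + 7.02 λ)/(1 + 1.59 λ).
Solving: λ (I_D1 V_DS2 − I_D2 V_DS1) = I_D2 − I_D1, so λ = (0.0956 − 0.0686) / (0.0686 × 7.02 − 0.0956 × 1.59) = 0.027 / 0.33 = 0.0819 V⁻¹.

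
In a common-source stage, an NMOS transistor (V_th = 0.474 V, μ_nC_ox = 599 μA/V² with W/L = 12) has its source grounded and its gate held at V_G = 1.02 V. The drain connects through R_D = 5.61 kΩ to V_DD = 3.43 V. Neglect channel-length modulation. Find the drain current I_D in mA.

V_GS = V_G = 1.02 V, so V_ov = 1.02 − 0.474 = 0.546 V.
k_n = μ_nC_ox · (W/L) = 7.188 mA/V².
Assume saturation: I_D = ½ k_n V_ov² = 0.5 × 7.188 × 0.546² = 1.07 mA, giving V_DS = V_DD − I_D R_D = 3.43 − 1.07 × 5.61 = -2.58 V.
But -2.58 V < V_ov = 0.546 V, so the device is actually in triode.
In triode I_D = k_n[V_ov V_DS − ½ V_DS²] and I_D = (V_DD − V_DS)/R_D. Equating: 20.2 V_DS² − 23.02 V_DS + 3.43 = 0, giving V_DS = 0.176 V (the root below V_ov).
I_D = (3.43 − 0.176) / 5.61 = 0.58 mA.

I_D = 0.580 mA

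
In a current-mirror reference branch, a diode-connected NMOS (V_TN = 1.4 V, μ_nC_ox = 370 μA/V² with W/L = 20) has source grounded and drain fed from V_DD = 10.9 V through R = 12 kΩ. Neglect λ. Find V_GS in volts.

V_GS = 1.85 V

With gate tied to drain, V_GS = V_DS ≥ V_GS − V_TN, so the device is in saturation.
k_n = μ_nC_ox · (W/L) = 7.4 mA/V².
KCL at the drain: ½ k_n (V_GS − V_TN)² = (V_DD − V_GS)/R.
Let x = V_GS − 1.4. Then 44.4 x² + x − 9.5 = 0, giving x = 0.451 V (positive root), so V_GS = 1.85 V.
I_D = (V_DD − V_GS)/R = (10.9 − 1.85) / 12 = 0.754 mA.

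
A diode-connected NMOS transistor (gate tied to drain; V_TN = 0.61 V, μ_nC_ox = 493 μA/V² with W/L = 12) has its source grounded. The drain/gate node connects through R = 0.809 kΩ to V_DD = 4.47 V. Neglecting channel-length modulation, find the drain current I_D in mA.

With gate tied to drain, V_GS = V_DS ≥ V_GS − V_TN, so the device is in saturation.
k_n = μ_nC_ox · (W/L) = 5.916 mA/V².
KCL at the drain: ½ k_n (V_GS − V_TN)² = (V_DD − V_GS)/R.
Let x = V_GS − 0.61. Then 2.39 x² + x − 3.86 = 0, giving x = 1.08 V (positive root), so V_GS = 1.69 V.
I_D = (V_DD − V_GS)/R = (4.47 − 1.69) / 0.809 = 3.44 mA.

I_D = 3.44 mA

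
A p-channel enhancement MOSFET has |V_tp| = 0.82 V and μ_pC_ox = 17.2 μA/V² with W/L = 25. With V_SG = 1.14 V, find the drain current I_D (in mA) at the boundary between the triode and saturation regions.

At the boundary V_SD = V_ov = V_SG − |V_tp| = 1.14 − 0.82 = 0.32 V.
k_p = μ_pC_ox · (W/L) = 0.43 mA/V².
I_D = ½ k_p V_ov² = 0.5 × 0.43 × 0.32² = 0.022 mA.

I_D = 0.0220 mA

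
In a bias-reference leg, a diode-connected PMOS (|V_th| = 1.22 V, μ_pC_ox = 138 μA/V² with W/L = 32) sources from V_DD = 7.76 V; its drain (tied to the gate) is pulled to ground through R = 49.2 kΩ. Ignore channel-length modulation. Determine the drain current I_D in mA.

I_D = 0.128 mA

With gate tied to drain, V_SG = V_SD ≥ V_SG − |V_th|, so the device is in saturation.
k_p = μ_pC_ox · (W/L) = 4.416 mA/V².
KCL at the drain: ½ k_p (V_SG − |V_th|)² = (V_DD − V_SG)/R.
Let x = V_SG − 1.22. Then 109 x² + x − 6.54 = 0, giving x = 0.241 V (positive root), so V_SG = 1.46 V.
I_D = (V_DD − V_SG)/R = (7.76 − 1.46) / 49.2 = 0.128 mA.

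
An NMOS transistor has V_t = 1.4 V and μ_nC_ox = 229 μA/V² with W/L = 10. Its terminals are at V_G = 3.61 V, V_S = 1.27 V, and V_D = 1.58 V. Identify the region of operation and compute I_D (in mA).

Triode; I_D = 0.557 mA

V_GS = V_G − V_S = 3.61 − 1.27 = 2.34 V; V_DS = V_D − V_S = 1.58 − 1.27 = 0.31 V.
k_n = μ_nC_ox · (W/L) = 2.29 mA/V².
V_ov = V_GS − V_t = 2.34 − 1.4 = 0.94 V.
Since V_DS = 0.31 V < V_ov = 0.94 V, the device is in the triode region.
I_D = k_n [V_ov · V_DS − ½ V_DS²] = 2.29 × [0.94 × 0.31 − 0.5 × 0.31²] = 0.557 mA.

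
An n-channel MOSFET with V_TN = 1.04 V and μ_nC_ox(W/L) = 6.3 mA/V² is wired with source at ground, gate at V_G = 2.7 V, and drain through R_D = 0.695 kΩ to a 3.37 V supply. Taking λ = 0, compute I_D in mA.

V_GS = V_G = 2.7 V, so V_ov = 2.7 − 1.04 = 1.66 V.
Assume saturation: I_D = ½ k_n V_ov² = 0.5 × 6.3 × 1.66² = 8.68 mA, giving V_DS = V_DD − I_D R_D = 3.37 − 8.68 × 0.695 = -2.66 V.
But -2.66 V < V_ov = 1.66 V, so the device is actually in triode.
In triode I_D = k_n[V_ov V_DS − ½ V_DS²] and I_D = (V_DD − V_DS)/R_D. Equating: 2.19 V_DS² − 8.268 V_DS + 3.37 = 0, giving V_DS = 0.465 V (the root below V_ov).
I_D = (3.37 − 0.465) / 0.695 = 4.18 mA.

I_D = 4.18 mA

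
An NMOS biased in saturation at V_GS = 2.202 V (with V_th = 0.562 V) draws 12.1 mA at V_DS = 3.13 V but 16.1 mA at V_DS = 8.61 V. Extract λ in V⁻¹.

With V_GS fixed, I_D ∝ (1 + λ V_DS) in saturation, so I_D2/I_D1 = (1 + λ V_DS2)/(1 + λ V_DS1).
16.1/12.1 = 1.331 = (1 + 8.61 λ)/(1 + 3.13 λ).
Solving: λ (I_D1 V_DS2 − I_D2 V_DS1) = I_D2 − I_D1, so λ = (16.1 − 12.1) / (12.1 × 8.61 − 16.1 × 3.13) = 4 / 53.8 = 0.0744 V⁻¹.

λ = 0.0744 V⁻¹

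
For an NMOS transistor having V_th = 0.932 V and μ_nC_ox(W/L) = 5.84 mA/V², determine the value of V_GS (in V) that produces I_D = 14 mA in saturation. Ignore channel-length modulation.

V_GS = 3.12 V

In saturation I_D = ½ k_n (V_GS − V_th)², so V_GS − V_th = √(2 I_D / k_n) = √(2 × 14 / 5.84) = 2.19 V.
V_GS = 0.932 + 2.19 = 3.12 V.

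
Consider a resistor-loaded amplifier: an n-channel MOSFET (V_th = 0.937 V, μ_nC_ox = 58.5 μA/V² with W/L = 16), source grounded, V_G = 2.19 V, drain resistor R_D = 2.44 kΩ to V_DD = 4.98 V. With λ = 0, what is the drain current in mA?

I_D = 0.735 mA

V_GS = V_G = 2.19 V, so V_ov = 2.19 − 0.937 = 1.25 V.
k_n = μ_nC_ox · (W/L) = 0.936 mA/V².
Assume saturation: I_D = ½ k_n V_ov² = 0.5 × 0.936 × 1.25² = 0.735 mA, giving V_DS = V_DD − I_D R_D = 4.98 − 0.735 × 2.44 = 3.19 V.
V_DS = 3.19 V ≥ V_ov = 1.25 V, confirming saturation.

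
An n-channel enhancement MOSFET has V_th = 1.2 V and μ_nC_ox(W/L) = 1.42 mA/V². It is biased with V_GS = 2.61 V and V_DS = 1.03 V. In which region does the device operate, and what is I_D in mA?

Triode; I_D = 1.31 mA

V_ov = V_GS − V_th = 2.61 − 1.2 = 1.41 V.
Since V_DS = 1.03 V < V_ov = 1.41 V, the device is in the triode region.
I_D = k_n [V_ov · V_DS − ½ V_DS²] = 1.42 × [1.41 × 1.03 − 0.5 × 1.03²] = 1.31 mA.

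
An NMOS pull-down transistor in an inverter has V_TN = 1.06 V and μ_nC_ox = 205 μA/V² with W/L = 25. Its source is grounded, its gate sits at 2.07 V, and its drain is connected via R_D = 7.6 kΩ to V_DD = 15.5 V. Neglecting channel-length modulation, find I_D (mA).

I_D = 1.97 mA

V_GS = V_G = 2.07 V, so V_ov = 2.07 − 1.06 = 1.01 V.
k_n = μ_nC_ox · (W/L) = 5.125 mA/V².
Assume saturation: I_D = ½ k_n V_ov² = 0.5 × 5.125 × 1.01² = 2.61 mA, giving V_DS = V_DD − I_D R_D = 15.5 − 2.61 × 7.6 = -4.37 V.
But -4.37 V < V_ov = 1.01 V, so the device is actually in triode.
In triode I_D = k_n[V_ov V_DS − ½ V_DS²] and I_D = (V_DD − V_DS)/R_D. Equating: 19.5 V_DS² − 40.34 V_DS + 15.5 = 0, giving V_DS = 0.51 V (the root below V_ov).
I_D = (15.5 − 0.51) / 7.6 = 1.97 mA.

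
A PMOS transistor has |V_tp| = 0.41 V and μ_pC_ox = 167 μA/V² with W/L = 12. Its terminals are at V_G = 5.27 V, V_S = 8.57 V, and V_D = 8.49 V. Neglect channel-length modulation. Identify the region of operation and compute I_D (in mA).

V_SG = V_S − V_G = 8.57 − 5.27 = 3.3 V; V_SD = V_S − V_D = 8.57 − 8.49 = 0.08 V.
k_p = μ_pC_ox · (W/L) = 2.004 mA/V².
V_ov = V_SG − |V_tp| = 3.3 − 0.41 = 2.89 V.
Since V_SD = 0.08 V < V_ov = 2.89 V, the device is in the triode region.
I_D = k_p [V_ov · V_SD − ½ V_SD²] = 2.004 × [2.89 × 0.08 − 0.5 × 0.08²] = 0.457 mA.

Triode; I_D = 0.457 mA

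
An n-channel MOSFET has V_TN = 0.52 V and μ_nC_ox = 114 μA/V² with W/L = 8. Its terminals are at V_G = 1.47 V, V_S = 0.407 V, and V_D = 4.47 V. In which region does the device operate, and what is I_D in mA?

Saturation; I_D = 0.134 mA

V_GS = V_G − V_S = 1.47 − 0.407 = 1.06 V; V_DS = V_D − V_S = 4.47 − 0.407 = 4.06 V.
k_n = μ_nC_ox · (W/L) = 0.912 mA/V².
V_ov = V_GS − V_TN = 1.06 − 0.52 = 0.543 V.
Since V_DS = 4.06 V ≥ V_ov = 0.543 V, the device is in saturation.
I_D = ½ k_n V_ov² = 0.5 × 0.912 × 0.543² = 0.134 mA.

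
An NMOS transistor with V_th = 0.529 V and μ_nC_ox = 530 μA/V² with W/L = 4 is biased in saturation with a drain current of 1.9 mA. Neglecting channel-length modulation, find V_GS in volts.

V_GS = 1.87 V

k_n = μ_nC_ox · (W/L) = 2.12 mA/V².
In saturation I_D = ½ k_n (V_GS − V_th)², so V_GS − V_th = √(2 I_D / k_n) = √(2 × 1.9 / 2.12) = 1.34 V.
V_GS = 0.529 + 1.34 = 1.87 V.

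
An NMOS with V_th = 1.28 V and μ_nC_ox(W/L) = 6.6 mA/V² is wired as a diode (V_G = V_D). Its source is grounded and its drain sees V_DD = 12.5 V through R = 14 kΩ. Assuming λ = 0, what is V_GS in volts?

V_GS = 1.76 V

With gate tied to drain, V_GS = V_DS ≥ V_GS − V_th, so the device is in saturation.
KCL at the drain: ½ k_n (V_GS − V_th)² = (V_DD − V_GS)/R.
Let x = V_GS − 1.28. Then 46.2 x² + x − 11.22 = 0, giving x = 0.482 V (positive root), so V_GS = 1.76 V.
I_D = (V_DD − V_GS)/R = (12.5 − 1.76) / 14 = 0.767 mA.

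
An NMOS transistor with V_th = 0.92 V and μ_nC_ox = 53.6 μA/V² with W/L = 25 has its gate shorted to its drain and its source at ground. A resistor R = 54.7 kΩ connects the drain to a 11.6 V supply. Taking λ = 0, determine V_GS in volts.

With gate tied to drain, V_GS = V_DS ≥ V_GS − V_th, so the device is in saturation.
k_n = μ_nC_ox · (W/L) = 1.34 mA/V².
KCL at the drain: ½ k_n (V_GS − V_th)² = (V_DD − V_GS)/R.
Let x = V_GS − 0.92. Then 36.6 x² + x − 10.68 = 0, giving x = 0.526 V (positive root), so V_GS = 1.45 V.
I_D = (V_DD − V_GS)/R = (11.6 − 1.45) / 54.7 = 0.186 mA.

V_GS = 1.45 V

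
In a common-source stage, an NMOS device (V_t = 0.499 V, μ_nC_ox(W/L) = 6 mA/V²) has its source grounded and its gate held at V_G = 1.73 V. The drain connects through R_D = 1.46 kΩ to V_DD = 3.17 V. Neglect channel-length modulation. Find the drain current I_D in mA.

I_D = 1.96 mA

V_GS = V_G = 1.73 V, so V_ov = 1.73 − 0.499 = 1.23 V.
Assume saturation: I_D = ½ k_n V_ov² = 0.5 × 6 × 1.23² = 4.55 mA, giving V_DS = V_DD − I_D R_D = 3.17 − 4.55 × 1.46 = -3.47 V.
But -3.47 V < V_ov = 1.23 V, so the device is actually in triode.
In triode I_D = k_n[V_ov V_DS − ½ V_DS²] and I_D = (V_DD − V_DS)/R_D. Equating: 4.38 V_DS² − 11.78 V_DS + 3.17 = 0, giving V_DS = 0.303 V (the root below V_ov).
I_D = (3.17 − 0.303) / 1.46 = 1.96 mA.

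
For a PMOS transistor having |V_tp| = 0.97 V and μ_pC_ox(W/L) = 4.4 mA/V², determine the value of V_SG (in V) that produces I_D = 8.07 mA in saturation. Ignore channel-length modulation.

V_SG = 2.89 V

In saturation I_D = ½ k_p (V_SG − |V_tp|)², so V_SG − |V_tp| = √(2 I_D / k_p) = √(2 × 8.07 / 4.4) = 1.92 V.
V_SG = 0.97 + 1.92 = 2.89 V.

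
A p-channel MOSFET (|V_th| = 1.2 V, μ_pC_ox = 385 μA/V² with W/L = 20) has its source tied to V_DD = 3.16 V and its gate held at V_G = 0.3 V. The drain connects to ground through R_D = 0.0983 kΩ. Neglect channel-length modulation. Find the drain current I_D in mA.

I_D = 10.6 mA

V_SG = V_DD − V_G = 3.16 − 0.3 = 2.86 V, so V_ov = 2.86 − 1.2 = 1.66 V.
k_p = μ_pC_ox · (W/L) = 7.7 mA/V².
Assume saturation: I_D = ½ k_p V_ov² = 0.5 × 7.7 × 1.66² = 10.6 mA, giving V_SD = V_DD − I_D R_D = 3.16 − 10.6 × 0.0983 = 2.12 V.
V_SD = 2.12 V ≥ V_ov = 1.66 V, confirming saturation.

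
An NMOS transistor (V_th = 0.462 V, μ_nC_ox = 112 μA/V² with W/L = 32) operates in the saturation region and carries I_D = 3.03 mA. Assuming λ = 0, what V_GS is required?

k_n = μ_nC_ox · (W/L) = 3.584 mA/V².
In saturation I_D = ½ k_n (V_GS − V_th)², so V_GS − V_th = √(2 I_D / k_n) = √(2 × 3.03 / 3.584) = 1.3 V.
V_GS = 0.462 + 1.3 = 1.76 V.

V_GS = 1.76 V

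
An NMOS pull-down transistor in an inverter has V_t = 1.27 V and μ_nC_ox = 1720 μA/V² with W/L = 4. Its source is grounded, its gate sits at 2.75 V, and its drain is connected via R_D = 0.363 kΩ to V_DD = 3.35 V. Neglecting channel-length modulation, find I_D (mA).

I_D = 6.59 mA

V_GS = V_G = 2.75 V, so V_ov = 2.75 − 1.27 = 1.48 V.
k_n = μ_nC_ox · (W/L) = 6.88 mA/V².
Assume saturation: I_D = ½ k_n V_ov² = 0.5 × 6.88 × 1.48² = 7.53 mA, giving V_DS = V_DD − I_D R_D = 3.35 − 7.53 × 0.363 = 0.615 V.
But 0.615 V < V_ov = 1.48 V, so the device is actually in triode.
In triode I_D = k_n[V_ov V_DS − ½ V_DS²] and I_D = (V_DD − V_DS)/R_D. Equating: 1.25 V_DS² − 4.696 V_DS + 3.35 = 0, giving V_DS = 0.957 V (the root below V_ov).
I_D = (3.35 − 0.957) / 0.363 = 6.59 mA.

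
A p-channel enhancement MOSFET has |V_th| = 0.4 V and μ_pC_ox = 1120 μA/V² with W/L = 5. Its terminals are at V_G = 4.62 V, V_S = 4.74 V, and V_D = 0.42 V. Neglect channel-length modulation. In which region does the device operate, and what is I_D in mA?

Cutoff; I_D = 0 mA

V_SG = V_S − V_G = 4.74 − 4.62 = 0.12 V; V_SD = V_S − V_D = 4.74 − 0.42 = 4.32 V.
V_SG = 0.12 V < |V_th| = 0.4 V, so the transistor is in cutoff.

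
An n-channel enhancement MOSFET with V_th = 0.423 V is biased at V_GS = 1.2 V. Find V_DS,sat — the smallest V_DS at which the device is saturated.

V_DS,sat = 0.777 V

The boundary between triode and saturation is V_DS = V_GS − V_th = V_ov.
V_ov = 1.2 − 0.423 = 0.777 V.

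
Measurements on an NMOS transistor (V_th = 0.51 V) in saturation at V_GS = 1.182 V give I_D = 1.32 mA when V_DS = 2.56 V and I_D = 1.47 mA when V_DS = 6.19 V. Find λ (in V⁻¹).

With V_GS fixed, I_D ∝ (1 + λ V_DS) in saturation, so I_D2/I_D1 = (1 + λ V_DS2)/(1 + λ V_DS1).
1.47/1.32 = 1.114 = (1 + 6.19 λ)/(1 + 2.56 λ).
Solving: λ (I_D1 V_DS2 − I_D2 V_DS1) = I_D2 − I_D1, so λ = (1.47 − 1.32) / (1.32 × 6.19 − 1.47 × 2.56) = 0.15 / 4.41 = 0.034 V⁻¹.

λ = 0.0340 V⁻¹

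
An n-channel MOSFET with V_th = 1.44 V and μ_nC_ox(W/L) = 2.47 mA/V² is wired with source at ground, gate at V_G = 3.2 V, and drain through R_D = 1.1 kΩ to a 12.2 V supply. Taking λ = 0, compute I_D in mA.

V_GS = V_G = 3.2 V, so V_ov = 3.2 − 1.44 = 1.76 V.
Assume saturation: I_D = ½ k_n V_ov² = 0.5 × 2.47 × 1.76² = 3.83 mA, giving V_DS = V_DD − I_D R_D = 12.2 − 3.83 × 1.1 = 7.99 V.
V_DS = 7.99 V ≥ V_ov = 1.76 V, confirming saturation.

I_D = 3.83 mA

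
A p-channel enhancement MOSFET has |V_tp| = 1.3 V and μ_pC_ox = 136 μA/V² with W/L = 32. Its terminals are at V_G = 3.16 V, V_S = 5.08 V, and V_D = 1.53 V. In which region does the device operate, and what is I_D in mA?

Saturation; I_D = 0.836 mA

V_SG = V_S − V_G = 5.08 − 3.16 = 1.92 V; V_SD = V_S − V_D = 5.08 − 1.53 = 3.55 V.
k_p = μ_pC_ox · (W/L) = 4.352 mA/V².
V_ov = V_SG − |V_tp| = 1.92 − 1.3 = 0.62 V.
Since V_SD = 3.55 V ≥ V_ov = 0.62 V, the device is in saturation.
I_D = ½ k_p V_ov² = 0.5 × 4.352 × 0.62² = 0.836 mA.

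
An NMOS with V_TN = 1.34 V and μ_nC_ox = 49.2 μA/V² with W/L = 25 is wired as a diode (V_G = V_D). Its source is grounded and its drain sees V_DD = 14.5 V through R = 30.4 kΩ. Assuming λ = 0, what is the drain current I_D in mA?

I_D = 0.406 mA

With gate tied to drain, V_GS = V_DS ≥ V_GS − V_TN, so the device is in saturation.
k_n = μ_nC_ox · (W/L) = 1.23 mA/V².
KCL at the drain: ½ k_n (V_GS − V_TN)² = (V_DD − V_GS)/R.
Let x = V_GS − 1.34. Then 18.7 x² + x − 13.16 = 0, giving x = 0.813 V (positive root), so V_GS = 2.15 V.
I_D = (V_DD − V_GS)/R = (14.5 − 2.15) / 30.4 = 0.406 mA.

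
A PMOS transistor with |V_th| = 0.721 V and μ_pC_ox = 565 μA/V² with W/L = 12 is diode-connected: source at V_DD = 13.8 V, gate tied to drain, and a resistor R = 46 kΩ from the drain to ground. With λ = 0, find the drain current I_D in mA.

With gate tied to drain, V_SG = V_SD ≥ V_SG − |V_th|, so the device is in saturation.
k_p = μ_pC_ox · (W/L) = 6.78 mA/V².
KCL at the drain: ½ k_p (V_SG − |V_th|)² = (V_DD − V_SG)/R.
Let x = V_SG − 0.721. Then 156 x² + x − 13.08 = 0, giving x = 0.286 V (positive root), so V_SG = 1.01 V.
I_D = (V_DD − V_SG)/R = (13.8 − 1.01) / 46 = 0.278 mA.

I_D = 0.278 mA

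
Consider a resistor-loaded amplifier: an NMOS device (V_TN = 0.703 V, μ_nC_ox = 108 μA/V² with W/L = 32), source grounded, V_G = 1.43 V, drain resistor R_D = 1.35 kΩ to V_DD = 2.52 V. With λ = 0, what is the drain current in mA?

I_D = 0.913 mA

V_GS = V_G = 1.43 V, so V_ov = 1.43 − 0.703 = 0.727 V.
k_n = μ_nC_ox · (W/L) = 3.456 mA/V².
Assume saturation: I_D = ½ k_n V_ov² = 0.5 × 3.456 × 0.727² = 0.913 mA, giving V_DS = V_DD − I_D R_D = 2.52 − 0.913 × 1.35 = 1.29 V.
V_DS = 1.29 V ≥ V_ov = 0.727 V, confirming saturation.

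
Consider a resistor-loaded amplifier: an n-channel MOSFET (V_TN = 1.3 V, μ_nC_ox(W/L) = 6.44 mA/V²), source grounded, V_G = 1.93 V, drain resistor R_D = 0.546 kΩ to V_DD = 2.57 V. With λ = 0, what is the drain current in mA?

I_D = 1.28 mA

V_GS = V_G = 1.93 V, so V_ov = 1.93 − 1.3 = 0.63 V.
Assume saturation: I_D = ½ k_n V_ov² = 0.5 × 6.44 × 0.63² = 1.28 mA, giving V_DS = V_DD − I_D R_D = 2.57 − 1.28 × 0.546 = 1.87 V.
V_DS = 1.87 V ≥ V_ov = 0.63 V, confirming saturation.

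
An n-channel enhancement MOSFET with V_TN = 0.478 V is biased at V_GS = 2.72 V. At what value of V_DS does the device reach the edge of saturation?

V_DS,sat = 2.24 V

The boundary between triode and saturation is V_DS = V_GS − V_TN = V_ov.
V_ov = 2.72 − 0.478 = 2.24 V.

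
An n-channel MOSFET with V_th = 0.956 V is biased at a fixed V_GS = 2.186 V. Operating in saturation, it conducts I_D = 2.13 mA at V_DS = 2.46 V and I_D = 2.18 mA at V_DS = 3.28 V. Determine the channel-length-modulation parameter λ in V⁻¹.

λ = 0.0308 V⁻¹

With V_GS fixed, I_D ∝ (1 + λ V_DS) in saturation, so I_D2/I_D1 = (1 + λ V_DS2)/(1 + λ V_DS1).
2.18/2.13 = 1.023 = (1 + 3.28 λ)/(1 + 2.46 λ).
Solving: λ (I_D1 V_DS2 − I_D2 V_DS1) = I_D2 − I_D1, so λ = (2.18 − 2.13) / (2.13 × 3.28 − 2.18 × 2.46) = 0.05 / 1.62 = 0.0308 V⁻¹.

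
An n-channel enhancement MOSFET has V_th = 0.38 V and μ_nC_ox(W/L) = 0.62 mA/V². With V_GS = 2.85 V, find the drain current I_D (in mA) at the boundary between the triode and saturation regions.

At the boundary V_DS = V_ov = V_GS − V_th = 2.85 − 0.38 = 2.47 V.
I_D = ½ k_n V_ov² = 0.5 × 0.62 × 2.47² = 1.89 mA.

I_D = 1.89 mA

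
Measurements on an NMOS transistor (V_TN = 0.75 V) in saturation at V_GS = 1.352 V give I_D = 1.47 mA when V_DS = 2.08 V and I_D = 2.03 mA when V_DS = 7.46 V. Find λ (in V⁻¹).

With V_GS fixed, I_D ∝ (1 + λ V_DS) in saturation, so I_D2/I_D1 = (1 + λ V_DS2)/(1 + λ V_DS1).
2.03/1.47 = 1.381 = (1 + 7.46 λ)/(1 + 2.08 λ).
Solving: λ (I_D1 V_DS2 − I_D2 V_DS1) = I_D2 − I_D1, so λ = (2.03 − 1.47) / (1.47 × 7.46 − 2.03 × 2.08) = 0.56 / 6.74 = 0.083 V⁻¹.

λ = 0.0830 V⁻¹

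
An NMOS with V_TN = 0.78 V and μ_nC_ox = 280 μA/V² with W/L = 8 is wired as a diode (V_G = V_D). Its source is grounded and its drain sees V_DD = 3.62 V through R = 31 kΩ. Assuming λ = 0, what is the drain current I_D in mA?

With gate tied to drain, V_GS = V_DS ≥ V_GS − V_TN, so the device is in saturation.
k_n = μ_nC_ox · (W/L) = 2.24 mA/V².
KCL at the drain: ½ k_n (V_GS − V_TN)² = (V_DD − V_GS)/R.
Let x = V_GS − 0.78. Then 34.7 x² + x − 2.84 = 0, giving x = 0.272 V (positive root), so V_GS = 1.05 V.
I_D = (V_DD − V_GS)/R = (3.62 − 1.05) / 31 = 0.0828 mA.

I_D = 0.0828 mA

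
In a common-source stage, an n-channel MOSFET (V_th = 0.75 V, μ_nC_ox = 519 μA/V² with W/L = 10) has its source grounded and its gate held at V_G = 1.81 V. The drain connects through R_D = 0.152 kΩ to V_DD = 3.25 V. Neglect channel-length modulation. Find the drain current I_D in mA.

I_D = 2.92 mA

V_GS = V_G = 1.81 V, so V_ov = 1.81 − 0.75 = 1.06 V.
k_n = μ_nC_ox · (W/L) = 5.19 mA/V².
Assume saturation: I_D = ½ k_n V_ov² = 0.5 × 5.19 × 1.06² = 2.92 mA, giving V_DS = V_DD − I_D R_D = 3.25 − 2.92 × 0.152 = 2.81 V.
V_DS = 2.81 V ≥ V_ov = 1.06 V, confirming saturation.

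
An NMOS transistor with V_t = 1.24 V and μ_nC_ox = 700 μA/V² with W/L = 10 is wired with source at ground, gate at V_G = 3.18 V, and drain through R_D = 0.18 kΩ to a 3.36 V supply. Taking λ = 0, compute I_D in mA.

V_GS = V_G = 3.18 V, so V_ov = 3.18 − 1.24 = 1.94 V.
k_n = μ_nC_ox · (W/L) = 7 mA/V².
Assume saturation: I_D = ½ k_n V_ov² = 0.5 × 7 × 1.94² = 13.2 mA, giving V_DS = V_DD − I_D R_D = 3.36 − 13.2 × 0.18 = 0.989 V.
But 0.989 V < V_ov = 1.94 V, so the device is actually in triode.
In triode I_D = k_n[V_ov V_DS − ½ V_DS²] and I_D = (V_DD − V_DS)/R_D. Equating: 0.63 V_DS² − 3.444 V_DS + 3.36 = 0, giving V_DS = 1.27 V (the root below V_ov).
I_D = (3.36 − 1.27) / 0.18 = 11.6 mA.

I_D = 11.6 mA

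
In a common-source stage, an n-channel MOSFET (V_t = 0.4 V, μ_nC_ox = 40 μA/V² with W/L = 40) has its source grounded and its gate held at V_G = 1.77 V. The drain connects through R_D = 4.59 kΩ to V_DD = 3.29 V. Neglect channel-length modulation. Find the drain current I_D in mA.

I_D = 0.644 mA

V_GS = V_G = 1.77 V, so V_ov = 1.77 − 0.4 = 1.37 V.
k_n = μ_nC_ox · (W/L) = 1.6 mA/V².
Assume saturation: I_D = ½ k_n V_ov² = 0.5 × 1.6 × 1.37² = 1.5 mA, giving V_DS = V_DD − I_D R_D = 3.29 − 1.5 × 4.59 = -3.6 V.
But -3.6 V < V_ov = 1.37 V, so the device is actually in triode.
In triode I_D = k_n[V_ov V_DS − ½ V_DS²] and I_D = (V_DD − V_DS)/R_D. Equating: 3.67 V_DS² − 11.06 V_DS + 3.29 = 0, giving V_DS = 0.335 V (the root below V_ov).
I_D = (3.29 − 0.335) / 4.59 = 0.644 mA.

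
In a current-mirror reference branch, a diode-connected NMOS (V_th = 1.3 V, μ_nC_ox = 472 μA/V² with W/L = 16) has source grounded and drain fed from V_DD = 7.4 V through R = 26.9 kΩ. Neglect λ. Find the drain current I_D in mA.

I_D = 0.218 mA

With gate tied to drain, V_GS = V_DS ≥ V_GS − V_th, so the device is in saturation.
k_n = μ_nC_ox · (W/L) = 7.552 mA/V².
KCL at the drain: ½ k_n (V_GS − V_th)² = (V_DD − V_GS)/R.
Let x = V_GS − 1.3. Then 102 x² + x − 6.1 = 0, giving x = 0.24 V (positive root), so V_GS = 1.54 V.
I_D = (V_DD − V_GS)/R = (7.4 − 1.54) / 26.9 = 0.218 mA.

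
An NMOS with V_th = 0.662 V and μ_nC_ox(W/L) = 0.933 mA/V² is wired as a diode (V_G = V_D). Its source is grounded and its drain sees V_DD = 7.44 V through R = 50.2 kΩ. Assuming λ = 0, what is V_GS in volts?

With gate tied to drain, V_GS = V_DS ≥ V_GS − V_th, so the device is in saturation.
KCL at the drain: ½ k_n (V_GS − V_th)² = (V_DD − V_GS)/R.
Let x = V_GS − 0.662. Then 23.4 x² + x − 6.778 = 0, giving x = 0.517 V (positive root), so V_GS = 1.18 V.
I_D = (V_DD − V_GS)/R = (7.44 − 1.18) / 50.2 = 0.125 mA.

V_GS = 1.18 V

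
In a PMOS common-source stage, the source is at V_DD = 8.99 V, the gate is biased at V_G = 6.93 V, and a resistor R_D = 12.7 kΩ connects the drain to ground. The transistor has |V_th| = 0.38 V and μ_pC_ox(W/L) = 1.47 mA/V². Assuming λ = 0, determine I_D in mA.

V_SG = V_DD − V_G = 8.99 − 6.93 = 2.06 V, so V_ov = 2.06 − 0.38 = 1.68 V.
Assume saturation: I_D = ½ k_p V_ov² = 0.5 × 1.47 × 1.68² = 2.07 mA, giving V_SD = V_DD − I_D R_D = 8.99 − 2.07 × 12.7 = -17.4 V.
But -17.4 V < V_ov = 1.68 V, so the device is actually in triode.
In triode I_D = k_p[V_ov V_SD − ½ V_SD²] and I_D = (V_DD − V_SD)/R_D. Equating: 9.33 V_SD² − 32.36 V_SD + 8.99 = 0, giving V_SD = 0.305 V (the root below V_ov).
I_D = (8.99 − 0.305) / 12.7 = 0.684 mA.

I_D = 0.684 mA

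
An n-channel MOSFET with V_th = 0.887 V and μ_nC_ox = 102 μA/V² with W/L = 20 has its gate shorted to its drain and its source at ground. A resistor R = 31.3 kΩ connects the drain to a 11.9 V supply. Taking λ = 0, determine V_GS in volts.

V_GS = 1.46 V

With gate tied to drain, V_GS = V_DS ≥ V_GS − V_th, so the device is in saturation.
k_n = μ_nC_ox · (W/L) = 2.04 mA/V².
KCL at the drain: ½ k_n (V_GS − V_th)² = (V_DD − V_GS)/R.
Let x = V_GS − 0.887. Then 31.9 x² + x − 11.01 = 0, giving x = 0.572 V (positive root), so V_GS = 1.46 V.
I_D = (V_DD − V_GS)/R = (11.9 − 1.46) / 31.3 = 0.334 mA.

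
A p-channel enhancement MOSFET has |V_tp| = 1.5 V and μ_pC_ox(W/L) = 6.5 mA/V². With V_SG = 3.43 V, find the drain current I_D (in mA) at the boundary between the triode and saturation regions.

At the boundary V_SD = V_ov = V_SG − |V_tp| = 3.43 − 1.5 = 1.93 V.
I_D = ½ k_p V_ov² = 0.5 × 6.5 × 1.93² = 12.1 mA.

I_D = 12.1 mA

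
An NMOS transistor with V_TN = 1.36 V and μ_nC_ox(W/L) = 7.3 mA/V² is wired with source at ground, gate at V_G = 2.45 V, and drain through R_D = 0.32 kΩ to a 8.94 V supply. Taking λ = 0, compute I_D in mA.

I_D = 4.34 mA

V_GS = V_G = 2.45 V, so V_ov = 2.45 − 1.36 = 1.09 V.
Assume saturation: I_D = ½ k_n V_ov² = 0.5 × 7.3 × 1.09² = 4.34 mA, giving V_DS = V_DD − I_D R_D = 8.94 − 4.34 × 0.32 = 7.55 V.
V_DS = 7.55 V ≥ V_ov = 1.09 V, confirming saturation.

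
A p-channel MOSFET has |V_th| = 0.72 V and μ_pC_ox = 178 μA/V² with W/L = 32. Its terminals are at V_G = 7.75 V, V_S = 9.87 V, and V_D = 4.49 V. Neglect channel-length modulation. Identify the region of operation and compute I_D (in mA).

Saturation; I_D = 5.58 mA

V_SG = V_S − V_G = 9.87 − 7.75 = 2.12 V; V_SD = V_S − V_D = 9.87 − 4.49 = 5.38 V.
k_p = μ_pC_ox · (W/L) = 5.696 mA/V².
V_ov = V_SG − |V_th| = 2.12 − 0.72 = 1.4 V.
Since V_SD = 5.38 V ≥ V_ov = 1.4 V, the device is in saturation.
I_D = ½ k_p V_ov² = 0.5 × 5.696 × 1.4² = 5.58 mA.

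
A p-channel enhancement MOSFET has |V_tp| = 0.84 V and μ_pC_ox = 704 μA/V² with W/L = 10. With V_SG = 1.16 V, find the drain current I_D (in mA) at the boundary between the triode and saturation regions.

At the boundary V_SD = V_ov = V_SG − |V_tp| = 1.16 − 0.84 = 0.32 V.
k_p = μ_pC_ox · (W/L) = 7.04 mA/V².
I_D = ½ k_p V_ov² = 0.5 × 7.04 × 0.32² = 0.36 mA.

I_D = 0.360 mA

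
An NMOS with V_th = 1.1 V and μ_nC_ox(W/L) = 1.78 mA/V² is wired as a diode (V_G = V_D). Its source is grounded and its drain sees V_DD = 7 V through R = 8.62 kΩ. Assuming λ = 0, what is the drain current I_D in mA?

I_D = 0.590 mA

With gate tied to drain, V_GS = V_DS ≥ V_GS − V_th, so the device is in saturation.
KCL at the drain: ½ k_n (V_GS − V_th)² = (V_DD − V_GS)/R.
Let x = V_GS − 1.1. Then 7.67 x² + x − 5.9 = 0, giving x = 0.814 V (positive root), so V_GS = 1.91 V.
I_D = (V_DD − V_GS)/R = (7 − 1.91) / 8.62 = 0.59 mA.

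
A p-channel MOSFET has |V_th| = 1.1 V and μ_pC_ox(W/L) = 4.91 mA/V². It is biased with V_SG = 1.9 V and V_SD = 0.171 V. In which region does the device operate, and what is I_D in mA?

Triode; I_D = 0.600 mA

V_ov = V_SG − |V_th| = 1.9 − 1.1 = 0.8 V.
Since V_SD = 0.171 V < V_ov = 0.8 V, the device is in the triode region.
I_D = k_p [V_ov · V_SD − ½ V_SD²] = 4.91 × [0.8 × 0.171 − 0.5 × 0.171²] = 0.6 mA.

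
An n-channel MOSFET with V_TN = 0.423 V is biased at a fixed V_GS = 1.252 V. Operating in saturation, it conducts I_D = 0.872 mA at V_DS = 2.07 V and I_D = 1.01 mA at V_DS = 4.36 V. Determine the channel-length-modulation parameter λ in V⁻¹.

With V_GS fixed, I_D ∝ (1 + λ V_DS) in saturation, so I_D2/I_D1 = (1 + λ V_DS2)/(1 + λ V_DS1).
1.01/0.872 = 1.158 = (1 + 4.36 λ)/(1 + 2.07 λ).
Solving: λ (I_D1 V_DS2 − I_D2 V_DS1) = I_D2 − I_D1, so λ = (1.01 − 0.872) / (0.872 × 4.36 − 1.01 × 2.07) = 0.138 / 1.71 = 0.0806 V⁻¹.

λ = 0.0806 V⁻¹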